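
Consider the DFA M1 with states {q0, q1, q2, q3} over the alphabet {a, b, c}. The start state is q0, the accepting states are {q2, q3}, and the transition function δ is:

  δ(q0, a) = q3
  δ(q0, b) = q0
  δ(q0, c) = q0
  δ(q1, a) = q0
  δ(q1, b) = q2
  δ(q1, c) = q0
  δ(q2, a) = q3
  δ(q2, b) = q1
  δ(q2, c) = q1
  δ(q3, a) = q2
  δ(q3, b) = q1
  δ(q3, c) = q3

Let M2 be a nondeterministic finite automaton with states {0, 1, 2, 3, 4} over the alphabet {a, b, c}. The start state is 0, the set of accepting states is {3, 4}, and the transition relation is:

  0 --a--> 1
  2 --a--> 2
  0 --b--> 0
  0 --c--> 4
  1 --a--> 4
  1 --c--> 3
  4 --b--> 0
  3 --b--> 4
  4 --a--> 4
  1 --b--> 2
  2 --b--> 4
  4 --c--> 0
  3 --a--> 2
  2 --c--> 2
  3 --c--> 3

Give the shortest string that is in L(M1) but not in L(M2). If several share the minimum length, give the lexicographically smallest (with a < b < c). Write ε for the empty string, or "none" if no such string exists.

The string a is accepted by M1 but not by M2.
No shorter string lies in the difference, and a is the lexicographically first length-1 string in L(M1) \ L(M2).

a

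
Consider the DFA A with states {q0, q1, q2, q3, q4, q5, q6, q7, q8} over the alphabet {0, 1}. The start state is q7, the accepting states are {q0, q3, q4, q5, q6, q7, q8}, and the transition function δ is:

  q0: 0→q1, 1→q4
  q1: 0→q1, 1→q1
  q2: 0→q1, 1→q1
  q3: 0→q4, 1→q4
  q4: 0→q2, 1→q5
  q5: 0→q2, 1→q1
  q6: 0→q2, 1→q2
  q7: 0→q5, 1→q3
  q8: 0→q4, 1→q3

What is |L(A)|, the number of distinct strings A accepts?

7

The useful subgraph on states {q3, q4, q5, q7} is acyclic, so L(A) is finite; the longest accepting path visits 4 useful states, giving maximum string length 3.
Counting accepting paths from q7 by length: 1 of length 0, 2 of length 1, 2 of length 2, 2 of length 3. Total 7.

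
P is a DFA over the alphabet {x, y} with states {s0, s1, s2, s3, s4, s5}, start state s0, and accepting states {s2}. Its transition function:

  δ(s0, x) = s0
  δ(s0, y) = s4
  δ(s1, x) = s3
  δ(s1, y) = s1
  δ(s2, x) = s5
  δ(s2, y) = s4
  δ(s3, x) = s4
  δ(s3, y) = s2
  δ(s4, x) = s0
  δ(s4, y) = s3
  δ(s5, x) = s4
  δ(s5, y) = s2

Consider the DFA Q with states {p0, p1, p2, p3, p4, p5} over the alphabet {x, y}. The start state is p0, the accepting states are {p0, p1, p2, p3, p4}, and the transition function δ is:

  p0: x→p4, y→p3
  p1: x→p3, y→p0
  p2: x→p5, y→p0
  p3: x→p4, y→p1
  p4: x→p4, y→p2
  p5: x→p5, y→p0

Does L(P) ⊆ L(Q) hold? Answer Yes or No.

Yes

Exploring the product automaton P × Q from the start pair (s0, p0), following both machines on each input symbol, reaches 21 state pairs: (s0, p0), (s0, p4), (s4, p3), (s4, p2), (s3, p1), (s0, p5), (s3, p0), (s2, p0), (s4, p0), (s4, p4), (s2, p3), (s5, p4), (s3, p3), (s3, p2), (s4, p1), (s2, p2), (s2, p1), (s4, p5), (s0, p3), (s5, p5), (s5, p3).
P accepts in {s2} and Q accepts in {p0, p1, p2, p3, p4}. The reachable pairs whose P-component is accepting are (s2, p0), (s2, p3), (s2, p2), (s2, p1); in each of them the Q-component is accepting too, so the product for L(P) \ L(Q) (P-component accepting, Q-component rejecting) has no reachable accepting pair and the difference is empty.
Hence every string in L(P) is also in L(Q).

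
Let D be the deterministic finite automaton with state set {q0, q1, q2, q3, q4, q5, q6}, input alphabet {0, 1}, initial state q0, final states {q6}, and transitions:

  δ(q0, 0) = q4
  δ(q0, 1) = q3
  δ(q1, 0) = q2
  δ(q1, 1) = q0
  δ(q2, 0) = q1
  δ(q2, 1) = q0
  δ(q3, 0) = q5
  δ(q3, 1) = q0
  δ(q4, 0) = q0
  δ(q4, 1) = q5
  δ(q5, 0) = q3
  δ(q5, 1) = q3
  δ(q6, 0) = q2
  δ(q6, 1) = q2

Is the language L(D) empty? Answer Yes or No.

Yes

The states reachable from the start state are {q0, q3, q4, q5}.
None of the accepting states {q6} is reachable, so no string is accepted and L(D) = ∅.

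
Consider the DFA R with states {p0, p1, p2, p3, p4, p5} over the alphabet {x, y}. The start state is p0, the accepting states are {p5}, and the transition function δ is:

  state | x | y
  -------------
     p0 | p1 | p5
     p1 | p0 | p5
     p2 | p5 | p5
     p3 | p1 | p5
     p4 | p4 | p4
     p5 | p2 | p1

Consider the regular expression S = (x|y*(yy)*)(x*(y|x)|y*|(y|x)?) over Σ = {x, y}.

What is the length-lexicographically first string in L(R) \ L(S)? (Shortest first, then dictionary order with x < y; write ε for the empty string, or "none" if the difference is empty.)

The string xyxx is accepted by R but not by S.
No shorter string lies in the difference, and xyxx is the lexicographically first length-4 string in L(R) \ L(S).

xyxx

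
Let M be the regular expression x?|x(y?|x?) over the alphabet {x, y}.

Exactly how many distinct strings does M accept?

The expression has no Kleene star, so L(M) is finite. Expanding the alternatives gives {ε, x, xx, xy}.
That is 1 of length 0, 1 of length 1, 2 of length 2: 4 strings in all.

4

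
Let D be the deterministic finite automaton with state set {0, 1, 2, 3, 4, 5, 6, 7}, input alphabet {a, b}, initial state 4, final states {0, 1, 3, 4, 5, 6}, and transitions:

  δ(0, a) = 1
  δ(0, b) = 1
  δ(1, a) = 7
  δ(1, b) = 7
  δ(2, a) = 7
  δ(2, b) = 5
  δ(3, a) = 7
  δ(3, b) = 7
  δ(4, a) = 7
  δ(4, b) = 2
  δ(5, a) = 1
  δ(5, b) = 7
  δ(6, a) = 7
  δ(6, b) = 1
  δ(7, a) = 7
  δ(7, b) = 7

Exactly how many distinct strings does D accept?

3

The useful subgraph on states {1, 2, 4, 5} is acyclic, so L(D) is finite; the longest accepting path visits 4 useful states, giving maximum string length 3.
Counting accepting paths from 4 by length: 1 of length 0, 1 of length 2, 1 of length 3. Total 3.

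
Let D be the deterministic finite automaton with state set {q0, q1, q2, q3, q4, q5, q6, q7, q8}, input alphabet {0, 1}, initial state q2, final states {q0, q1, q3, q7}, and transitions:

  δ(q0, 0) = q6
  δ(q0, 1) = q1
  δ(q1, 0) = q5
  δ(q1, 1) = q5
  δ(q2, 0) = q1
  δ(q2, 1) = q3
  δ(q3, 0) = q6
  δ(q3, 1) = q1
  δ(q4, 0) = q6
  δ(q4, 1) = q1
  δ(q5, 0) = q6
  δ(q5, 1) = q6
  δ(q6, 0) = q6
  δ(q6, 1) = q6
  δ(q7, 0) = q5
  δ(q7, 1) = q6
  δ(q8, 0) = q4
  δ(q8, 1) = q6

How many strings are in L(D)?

3

The useful subgraph on states {q1, q2, q3} is acyclic, so L(D) is finite; the longest accepting path visits 3 useful states, giving maximum string length 2.
Counting accepting paths from q2 by length: 2 of length 1, 1 of length 2. Total 3.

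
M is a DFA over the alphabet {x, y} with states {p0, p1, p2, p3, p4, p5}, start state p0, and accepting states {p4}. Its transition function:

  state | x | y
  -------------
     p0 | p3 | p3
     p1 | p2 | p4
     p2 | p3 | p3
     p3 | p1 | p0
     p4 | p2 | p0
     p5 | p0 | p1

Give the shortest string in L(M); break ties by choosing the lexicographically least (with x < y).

xxy

A breadth-first search from p0 reaches an accepting state first via the path p0 → p3 → p1 → p4 on input xxy.
No string of length < 3 is accepted (BFS exhausts all shorter strings without reaching an accepting state), and xxy is the lexicographically least accepting string of length 3.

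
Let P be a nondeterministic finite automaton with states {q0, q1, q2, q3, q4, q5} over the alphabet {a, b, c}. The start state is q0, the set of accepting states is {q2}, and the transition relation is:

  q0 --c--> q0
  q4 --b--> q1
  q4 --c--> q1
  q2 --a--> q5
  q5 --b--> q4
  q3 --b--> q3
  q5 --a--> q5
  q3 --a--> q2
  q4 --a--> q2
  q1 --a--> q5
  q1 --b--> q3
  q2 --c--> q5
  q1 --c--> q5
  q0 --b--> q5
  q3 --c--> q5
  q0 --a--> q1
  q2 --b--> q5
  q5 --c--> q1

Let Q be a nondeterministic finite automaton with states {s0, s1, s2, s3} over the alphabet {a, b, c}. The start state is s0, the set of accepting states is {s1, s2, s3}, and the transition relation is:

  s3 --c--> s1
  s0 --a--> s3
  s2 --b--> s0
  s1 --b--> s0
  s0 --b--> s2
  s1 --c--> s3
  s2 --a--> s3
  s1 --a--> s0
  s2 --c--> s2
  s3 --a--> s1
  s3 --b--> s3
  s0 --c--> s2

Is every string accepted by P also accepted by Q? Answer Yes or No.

Yes

Exploring the product automaton P × Q from the start pair (q0, s0), following both machines on each input symbol, reaches 18 state pairs: (q0, s0), (q1, s3), (q5, s2), (q0, s2), (q5, s1), (q3, s3), (q5, s3), (q4, s0), (q1, s2), (q5, s0), (q2, s1), (q4, s3), (q1, s1), (q2, s3), (q3, s0), (q4, s2), (q3, s2), (q1, s0).
P accepts in {q2} and Q accepts in {s1, s2, s3}. The reachable pairs whose P-component is accepting are (q2, s1), (q2, s3); in each of them the Q-component is accepting too, so the product for L(P) \ L(Q) (P-component accepting, Q-component rejecting) has no reachable accepting pair and the difference is empty.
Hence every string in L(P) is also in L(Q).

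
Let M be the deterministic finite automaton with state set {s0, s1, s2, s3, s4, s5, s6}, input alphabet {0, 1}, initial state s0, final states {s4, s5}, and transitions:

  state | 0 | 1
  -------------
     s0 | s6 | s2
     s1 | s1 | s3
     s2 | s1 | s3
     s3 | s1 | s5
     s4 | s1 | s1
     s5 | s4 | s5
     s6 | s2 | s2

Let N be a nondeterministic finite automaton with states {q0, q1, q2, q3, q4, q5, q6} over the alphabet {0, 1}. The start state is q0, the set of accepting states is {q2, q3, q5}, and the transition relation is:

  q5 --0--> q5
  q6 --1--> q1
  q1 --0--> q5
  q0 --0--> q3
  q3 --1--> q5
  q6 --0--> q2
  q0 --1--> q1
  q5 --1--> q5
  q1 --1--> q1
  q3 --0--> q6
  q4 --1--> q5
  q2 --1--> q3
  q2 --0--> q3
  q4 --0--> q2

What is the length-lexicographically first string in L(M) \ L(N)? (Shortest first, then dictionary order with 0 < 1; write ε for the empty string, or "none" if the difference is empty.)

111

The string 111 is accepted by M but not by N.
No shorter string lies in the difference, and 111 is the lexicographically first length-3 string in L(M) \ L(N).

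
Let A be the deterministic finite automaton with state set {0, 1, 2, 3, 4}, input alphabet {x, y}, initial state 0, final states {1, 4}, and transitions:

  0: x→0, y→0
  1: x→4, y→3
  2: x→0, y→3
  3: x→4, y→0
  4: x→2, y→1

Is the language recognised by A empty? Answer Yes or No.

The states reachable from the start state are {0}.
None of the accepting states {1, 4} is reachable, so no string is accepted and L(A) = ∅.

Yes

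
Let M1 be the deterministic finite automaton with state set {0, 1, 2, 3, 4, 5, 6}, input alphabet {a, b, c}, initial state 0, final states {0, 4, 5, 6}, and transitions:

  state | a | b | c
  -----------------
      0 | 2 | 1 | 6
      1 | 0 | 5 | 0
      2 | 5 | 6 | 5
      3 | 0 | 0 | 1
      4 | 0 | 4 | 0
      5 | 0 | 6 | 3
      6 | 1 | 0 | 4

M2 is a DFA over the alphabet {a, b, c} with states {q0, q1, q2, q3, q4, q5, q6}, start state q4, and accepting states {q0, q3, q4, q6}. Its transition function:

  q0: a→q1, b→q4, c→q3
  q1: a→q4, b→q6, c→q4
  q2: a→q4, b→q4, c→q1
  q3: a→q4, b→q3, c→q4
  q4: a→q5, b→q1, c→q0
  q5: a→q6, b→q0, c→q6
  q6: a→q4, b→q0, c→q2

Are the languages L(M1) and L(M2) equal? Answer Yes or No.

Exploring the product automaton M1 × M2 from the start pair (0, q4), following both machines on each input symbol, reaches 7 state pairs: (0, q4), (2, q5), (1, q1), (6, q0), (5, q6), (4, q3), (3, q2).
M1 accepts in {0, 4, 5, 6} and M2 accepts in {q0, q3, q4, q6}. In every reachable pair the two components are either both accepting — (0, q4), (6, q0), (5, q6), (4, q3) — or both non-accepting, so no string is accepted by exactly one of the machines: L(M1) \ L(M2) and L(M2) \ L(M1) are both empty.
Hence every string is accepted by M1 iff it is accepted by M2, and the two languages coincide.

Yes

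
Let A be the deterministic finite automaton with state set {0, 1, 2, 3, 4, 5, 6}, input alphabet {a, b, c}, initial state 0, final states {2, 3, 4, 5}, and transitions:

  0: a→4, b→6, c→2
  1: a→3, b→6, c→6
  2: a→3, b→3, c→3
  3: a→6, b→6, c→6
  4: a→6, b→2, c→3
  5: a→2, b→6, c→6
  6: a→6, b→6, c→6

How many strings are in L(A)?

10

The useful subgraph on states {0, 2, 3, 4} is acyclic, so L(A) is finite; the longest accepting path visits 4 useful states, giving maximum string length 3.
Counting accepting paths from 0 by length: 2 of length 1, 5 of length 2, 3 of length 3. Total 10.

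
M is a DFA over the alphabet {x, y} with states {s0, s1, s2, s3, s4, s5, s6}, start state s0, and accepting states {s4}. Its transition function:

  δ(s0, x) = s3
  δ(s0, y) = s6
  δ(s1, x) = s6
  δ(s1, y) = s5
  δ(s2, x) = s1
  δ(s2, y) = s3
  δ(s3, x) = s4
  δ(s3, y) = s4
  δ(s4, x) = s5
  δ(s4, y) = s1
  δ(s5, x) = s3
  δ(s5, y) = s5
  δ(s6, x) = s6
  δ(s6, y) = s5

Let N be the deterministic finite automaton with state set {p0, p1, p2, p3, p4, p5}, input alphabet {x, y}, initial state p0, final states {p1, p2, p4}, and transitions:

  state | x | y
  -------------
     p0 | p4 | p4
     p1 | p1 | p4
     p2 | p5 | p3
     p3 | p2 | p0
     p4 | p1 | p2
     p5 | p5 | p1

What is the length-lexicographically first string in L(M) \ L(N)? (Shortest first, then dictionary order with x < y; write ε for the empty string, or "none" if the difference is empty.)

yyxx

The string yyxx is accepted by M but not by N.
No shorter string lies in the difference, and yyxx is the lexicographically first length-4 string in L(M) \ L(N).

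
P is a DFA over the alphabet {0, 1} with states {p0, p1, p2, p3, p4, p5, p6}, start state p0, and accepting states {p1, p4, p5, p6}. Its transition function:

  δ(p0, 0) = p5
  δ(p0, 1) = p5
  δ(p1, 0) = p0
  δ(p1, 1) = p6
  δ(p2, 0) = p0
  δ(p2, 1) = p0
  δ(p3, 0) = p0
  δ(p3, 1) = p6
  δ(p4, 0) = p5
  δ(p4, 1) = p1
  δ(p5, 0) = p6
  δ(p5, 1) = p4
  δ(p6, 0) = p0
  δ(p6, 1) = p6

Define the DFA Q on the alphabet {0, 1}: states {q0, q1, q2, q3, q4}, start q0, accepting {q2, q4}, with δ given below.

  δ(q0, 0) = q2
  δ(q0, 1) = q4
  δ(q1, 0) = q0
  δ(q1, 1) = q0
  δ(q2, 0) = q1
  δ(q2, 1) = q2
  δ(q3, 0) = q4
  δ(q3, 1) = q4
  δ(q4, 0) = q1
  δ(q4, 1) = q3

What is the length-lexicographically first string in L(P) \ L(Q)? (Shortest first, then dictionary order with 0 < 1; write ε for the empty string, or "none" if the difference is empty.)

The string 00 is accepted by P but not by Q.
No shorter string lies in the difference, and 00 is the lexicographically first length-2 string in L(P) \ L(Q).

00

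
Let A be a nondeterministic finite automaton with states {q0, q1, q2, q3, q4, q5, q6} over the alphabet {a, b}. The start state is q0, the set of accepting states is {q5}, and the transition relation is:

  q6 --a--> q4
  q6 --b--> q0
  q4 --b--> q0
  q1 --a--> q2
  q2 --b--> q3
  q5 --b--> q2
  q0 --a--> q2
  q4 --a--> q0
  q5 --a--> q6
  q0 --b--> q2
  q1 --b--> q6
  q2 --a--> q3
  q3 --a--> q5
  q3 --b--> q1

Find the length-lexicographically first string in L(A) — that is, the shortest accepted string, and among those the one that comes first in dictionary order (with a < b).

A breadth-first search from q0 reaches an accepting state first via the path q0 → q2 → q3 → q5 on input aaa.
No string of length < 3 is accepted (BFS exhausts all shorter strings without reaching an accepting state), and aaa is the lexicographically least accepting string of length 3.

aaa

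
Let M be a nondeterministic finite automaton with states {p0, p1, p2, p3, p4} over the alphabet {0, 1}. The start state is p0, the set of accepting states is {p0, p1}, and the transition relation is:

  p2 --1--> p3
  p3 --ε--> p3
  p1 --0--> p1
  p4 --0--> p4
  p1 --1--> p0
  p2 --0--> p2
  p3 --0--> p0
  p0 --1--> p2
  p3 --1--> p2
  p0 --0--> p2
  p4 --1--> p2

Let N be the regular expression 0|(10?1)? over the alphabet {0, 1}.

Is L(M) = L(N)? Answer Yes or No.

No

The string 010 is accepted by M but rejected by N.
So L(M) ≠ L(N).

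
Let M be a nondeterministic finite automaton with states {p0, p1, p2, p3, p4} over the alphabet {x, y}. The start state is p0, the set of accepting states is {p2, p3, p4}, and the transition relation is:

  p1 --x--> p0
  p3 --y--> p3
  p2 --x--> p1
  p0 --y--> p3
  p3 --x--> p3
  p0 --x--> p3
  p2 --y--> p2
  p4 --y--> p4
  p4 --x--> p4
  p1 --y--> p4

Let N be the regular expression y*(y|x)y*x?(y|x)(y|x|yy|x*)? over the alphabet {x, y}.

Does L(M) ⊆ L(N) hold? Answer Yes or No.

No

The string x is in L(M) but not in L(N).
So L(M) ⊄ L(N).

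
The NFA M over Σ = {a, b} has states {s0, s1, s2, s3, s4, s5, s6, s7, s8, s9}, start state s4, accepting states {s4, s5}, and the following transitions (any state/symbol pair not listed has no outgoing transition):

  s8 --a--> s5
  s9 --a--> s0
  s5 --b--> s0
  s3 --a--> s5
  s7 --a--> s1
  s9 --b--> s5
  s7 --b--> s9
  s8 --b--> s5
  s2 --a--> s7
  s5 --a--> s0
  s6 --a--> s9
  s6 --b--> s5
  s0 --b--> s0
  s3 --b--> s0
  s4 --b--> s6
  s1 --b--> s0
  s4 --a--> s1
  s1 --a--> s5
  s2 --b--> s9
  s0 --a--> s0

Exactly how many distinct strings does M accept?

The useful subgraph on states {s1, s4, s5, s6, s9} is acyclic, so L(M) is finite; the longest accepting path visits 4 useful states, giving maximum string length 3.
Counting accepting paths from s4 by length: 1 of length 0, 2 of length 2, 1 of length 3. Total 4.

4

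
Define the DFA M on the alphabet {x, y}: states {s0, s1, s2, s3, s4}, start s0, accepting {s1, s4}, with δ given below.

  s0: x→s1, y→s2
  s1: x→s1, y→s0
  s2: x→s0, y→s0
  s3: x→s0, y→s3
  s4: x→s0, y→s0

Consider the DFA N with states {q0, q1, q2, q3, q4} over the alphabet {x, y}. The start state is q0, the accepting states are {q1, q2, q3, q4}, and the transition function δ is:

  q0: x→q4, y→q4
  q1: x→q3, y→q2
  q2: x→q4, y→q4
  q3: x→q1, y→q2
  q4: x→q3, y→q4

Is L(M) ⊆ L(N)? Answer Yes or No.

Yes

Exploring the product automaton M × N from the start pair (s0, q0), following both machines on each input symbol, reaches 9 state pairs: (s0, q0), (s1, q4), (s2, q4), (s1, q3), (s0, q4), (s0, q3), (s1, q1), (s0, q2), (s2, q2).
M accepts in {s1, s4} and N accepts in {q1, q2, q3, q4}. The reachable pairs whose M-component is accepting are (s1, q4), (s1, q3), (s1, q1); in each of them the N-component is accepting too, so the product for L(M) \ L(N) (M-component accepting, N-component rejecting) has no reachable accepting pair and the difference is empty.
Hence every string in L(M) is also in L(N).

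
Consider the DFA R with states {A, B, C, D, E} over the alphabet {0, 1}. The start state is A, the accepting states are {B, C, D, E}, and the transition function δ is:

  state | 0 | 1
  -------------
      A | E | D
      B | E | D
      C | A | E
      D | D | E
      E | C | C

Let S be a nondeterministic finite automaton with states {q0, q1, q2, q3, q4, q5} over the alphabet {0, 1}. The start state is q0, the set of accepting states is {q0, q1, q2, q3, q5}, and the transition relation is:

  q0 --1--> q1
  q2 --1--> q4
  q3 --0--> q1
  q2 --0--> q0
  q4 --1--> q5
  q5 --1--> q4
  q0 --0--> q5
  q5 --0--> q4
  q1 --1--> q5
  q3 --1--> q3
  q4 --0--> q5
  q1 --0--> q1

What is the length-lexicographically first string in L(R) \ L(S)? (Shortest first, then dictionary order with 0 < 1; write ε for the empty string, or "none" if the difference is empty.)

The string 00 is accepted by R but not by S.
No shorter string lies in the difference, and 00 is the lexicographically first length-2 string in L(R) \ L(S).

00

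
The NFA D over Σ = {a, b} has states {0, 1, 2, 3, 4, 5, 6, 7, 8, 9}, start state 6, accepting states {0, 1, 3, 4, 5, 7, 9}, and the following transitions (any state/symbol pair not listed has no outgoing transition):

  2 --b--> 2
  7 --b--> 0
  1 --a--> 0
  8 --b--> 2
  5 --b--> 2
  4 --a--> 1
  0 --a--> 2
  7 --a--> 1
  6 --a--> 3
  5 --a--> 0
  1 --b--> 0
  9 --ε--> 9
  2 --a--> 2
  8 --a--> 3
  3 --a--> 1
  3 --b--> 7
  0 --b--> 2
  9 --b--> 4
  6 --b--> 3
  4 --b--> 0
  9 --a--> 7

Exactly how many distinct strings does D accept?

18

The useful subgraph on states {0, 1, 3, 6, 7} is acyclic, so L(D) is finite; the longest accepting path visits 5 useful states, giving maximum string length 4.
Counting accepting paths from 6 by length: 2 of length 1, 4 of length 2, 8 of length 3, 4 of length 4. Total 18.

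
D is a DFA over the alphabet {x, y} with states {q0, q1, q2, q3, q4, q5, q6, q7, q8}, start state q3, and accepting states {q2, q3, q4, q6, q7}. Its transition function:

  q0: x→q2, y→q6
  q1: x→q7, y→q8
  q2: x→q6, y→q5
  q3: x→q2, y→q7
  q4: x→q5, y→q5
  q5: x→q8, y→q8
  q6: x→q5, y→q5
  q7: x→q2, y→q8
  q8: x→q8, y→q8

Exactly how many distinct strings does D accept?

6

The useful subgraph on states {q2, q3, q6, q7} is acyclic, so L(D) is finite; the longest accepting path visits 4 useful states, giving maximum string length 3.
Counting accepting paths from q3 by length: 1 of length 0, 2 of length 1, 2 of length 2, 1 of length 3. Total 6.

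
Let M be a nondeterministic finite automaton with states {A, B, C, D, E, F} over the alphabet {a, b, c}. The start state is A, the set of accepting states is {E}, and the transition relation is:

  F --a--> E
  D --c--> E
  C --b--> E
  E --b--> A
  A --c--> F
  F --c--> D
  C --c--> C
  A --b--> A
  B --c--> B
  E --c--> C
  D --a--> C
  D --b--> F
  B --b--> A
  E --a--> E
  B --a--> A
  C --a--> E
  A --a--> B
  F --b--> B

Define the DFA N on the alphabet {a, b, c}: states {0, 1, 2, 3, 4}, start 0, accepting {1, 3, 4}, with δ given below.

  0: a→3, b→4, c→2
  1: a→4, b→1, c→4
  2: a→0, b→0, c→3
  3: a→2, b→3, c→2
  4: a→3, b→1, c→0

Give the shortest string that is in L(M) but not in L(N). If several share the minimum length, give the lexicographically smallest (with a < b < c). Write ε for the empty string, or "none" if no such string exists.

ca

The string ca is accepted by M but not by N.
No shorter string lies in the difference, and ca is the lexicographically first length-2 string in L(M) \ L(N).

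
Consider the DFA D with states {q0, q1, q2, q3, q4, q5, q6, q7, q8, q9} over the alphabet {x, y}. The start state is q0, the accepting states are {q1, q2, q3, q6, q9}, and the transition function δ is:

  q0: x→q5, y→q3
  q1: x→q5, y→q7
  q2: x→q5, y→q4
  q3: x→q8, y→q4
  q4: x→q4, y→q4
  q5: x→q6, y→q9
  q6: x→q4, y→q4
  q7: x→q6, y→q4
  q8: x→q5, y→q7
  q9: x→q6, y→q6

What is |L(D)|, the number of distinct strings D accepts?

10

The useful subgraph on states {q0, q3, q5, q6, q7, q8, q9} is acyclic, so L(D) is finite; the longest accepting path visits 6 useful states, giving maximum string length 5.
Counting accepting paths from q0 by length: 1 of length 1, 2 of length 2, 2 of length 3, 3 of length 4, 2 of length 5. Total 10.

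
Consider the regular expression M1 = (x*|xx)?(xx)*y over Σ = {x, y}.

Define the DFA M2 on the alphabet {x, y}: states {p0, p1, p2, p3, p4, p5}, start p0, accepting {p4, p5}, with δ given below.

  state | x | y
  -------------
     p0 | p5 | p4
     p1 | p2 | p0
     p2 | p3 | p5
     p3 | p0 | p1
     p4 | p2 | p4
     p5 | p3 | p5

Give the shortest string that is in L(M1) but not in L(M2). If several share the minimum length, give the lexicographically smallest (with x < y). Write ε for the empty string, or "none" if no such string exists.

The string xxy is accepted by M1 but not by M2.
No shorter string lies in the difference, and xxy is the lexicographically first length-3 string in L(M1) \ L(M2).

xxy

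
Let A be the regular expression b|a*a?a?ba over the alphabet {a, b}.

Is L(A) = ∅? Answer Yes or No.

No

The string b matches the expression, so it belongs to L(A).
Since L(A) contains at least one string, it is not empty.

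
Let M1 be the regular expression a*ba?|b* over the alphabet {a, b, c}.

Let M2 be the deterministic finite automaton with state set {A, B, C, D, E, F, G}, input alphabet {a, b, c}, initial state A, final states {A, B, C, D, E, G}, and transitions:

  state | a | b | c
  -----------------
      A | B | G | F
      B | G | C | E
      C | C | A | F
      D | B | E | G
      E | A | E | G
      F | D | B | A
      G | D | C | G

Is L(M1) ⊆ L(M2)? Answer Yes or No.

Yes

Converting the expression M1 to a DFA (subset construction, then merging equivalent states) gives the minimal DFA with states {r0, r1, r2, r3, r4, r5, r6}, start state r0, accepting states {r0, r2, r4, r5, r6} and transitions r0: a→r1, b→r2, c→r3; r1: a→r1, b→r4, c→r3; r2: a→r5, b→r6, c→r3; r3: a→r3, b→r3, c→r3; r4: a→r5, b→r3, c→r3; r5: a→r3, b→r3, c→r3; r6: a→r3, b→r6, c→r3.
Exploring the product automaton M1 × M2 from the start pair (r0, A), following both machines on each input symbol, reaches 20 state pairs: (r0, A), (r1, B), (r2, G), (r3, F), (r1, G), (r4, C), (r3, E), (r5, D), (r6, C), (r3, G), (r3, D), (r3, B), (r3, A), (r1, D), (r5, C), (r3, C), (r6, A), (r4, E), (r6, G), (r5, A).
M1 accepts in {r0, r2, r4, r5, r6} and M2 accepts in {A, B, C, D, E, G}. The reachable pairs whose M1-component is accepting are (r0, A), (r2, G), (r4, C), (r5, D), (r6, C), (r5, C), (r6, A), (r4, E), (r6, G), (r5, A); in each of them the M2-component is accepting too, so the product for L(M1) \ L(M2) (M1-component accepting, M2-component rejecting) has no reachable accepting pair and the difference is empty.
Hence every string in L(M1) is also in L(M2).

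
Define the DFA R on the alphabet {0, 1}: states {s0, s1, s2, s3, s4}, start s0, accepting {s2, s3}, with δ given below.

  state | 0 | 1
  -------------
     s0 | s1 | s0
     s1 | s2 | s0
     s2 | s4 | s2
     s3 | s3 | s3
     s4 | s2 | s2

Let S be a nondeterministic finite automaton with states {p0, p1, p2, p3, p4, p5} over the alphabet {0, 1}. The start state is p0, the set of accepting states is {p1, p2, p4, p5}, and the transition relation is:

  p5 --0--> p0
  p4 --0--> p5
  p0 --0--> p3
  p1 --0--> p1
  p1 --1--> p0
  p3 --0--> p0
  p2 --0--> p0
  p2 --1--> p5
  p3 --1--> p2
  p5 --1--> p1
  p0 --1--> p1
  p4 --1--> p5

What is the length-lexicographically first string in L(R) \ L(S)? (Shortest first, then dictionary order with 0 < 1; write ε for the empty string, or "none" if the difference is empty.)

The string 00 is accepted by R but not by S.
No shorter string lies in the difference, and 00 is the lexicographically first length-2 string in L(R) \ L(S).

00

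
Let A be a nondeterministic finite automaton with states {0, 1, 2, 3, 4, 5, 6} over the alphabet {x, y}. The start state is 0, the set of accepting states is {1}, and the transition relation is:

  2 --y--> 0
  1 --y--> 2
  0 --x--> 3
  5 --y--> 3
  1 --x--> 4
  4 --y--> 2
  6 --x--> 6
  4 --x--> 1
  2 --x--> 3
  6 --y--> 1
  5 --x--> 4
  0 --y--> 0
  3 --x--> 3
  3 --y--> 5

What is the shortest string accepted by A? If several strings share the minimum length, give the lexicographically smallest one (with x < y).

A breadth-first search from 0 reaches an accepting state first via the path 0 → 3 → 5 → 4 → 1 on input xyxx.
No string of length < 4 is accepted (BFS exhausts all shorter strings without reaching an accepting state), and xyxx is the lexicographically least accepting string of length 4.

xyxx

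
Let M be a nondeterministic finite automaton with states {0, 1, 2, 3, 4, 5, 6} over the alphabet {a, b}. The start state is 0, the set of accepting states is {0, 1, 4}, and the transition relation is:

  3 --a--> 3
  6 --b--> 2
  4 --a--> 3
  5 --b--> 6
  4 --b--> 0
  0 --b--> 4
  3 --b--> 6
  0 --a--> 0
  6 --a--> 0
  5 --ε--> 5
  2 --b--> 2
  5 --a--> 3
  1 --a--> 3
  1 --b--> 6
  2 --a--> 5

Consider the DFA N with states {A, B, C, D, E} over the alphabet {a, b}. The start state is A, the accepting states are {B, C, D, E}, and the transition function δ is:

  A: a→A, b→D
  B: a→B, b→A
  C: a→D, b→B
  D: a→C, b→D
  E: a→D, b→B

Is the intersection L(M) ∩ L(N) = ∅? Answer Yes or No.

The string b is accepted by both M and N.
Hence L(M) ∩ L(N) ≠ ∅.

No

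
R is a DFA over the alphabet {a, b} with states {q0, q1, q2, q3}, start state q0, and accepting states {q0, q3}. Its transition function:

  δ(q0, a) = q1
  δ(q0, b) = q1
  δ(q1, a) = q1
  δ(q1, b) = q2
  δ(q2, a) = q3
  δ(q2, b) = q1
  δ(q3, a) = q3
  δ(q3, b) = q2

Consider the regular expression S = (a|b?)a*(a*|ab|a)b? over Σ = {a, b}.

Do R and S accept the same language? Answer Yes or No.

No

The string aba is accepted by R but rejected by S.
So L(R) ≠ L(S).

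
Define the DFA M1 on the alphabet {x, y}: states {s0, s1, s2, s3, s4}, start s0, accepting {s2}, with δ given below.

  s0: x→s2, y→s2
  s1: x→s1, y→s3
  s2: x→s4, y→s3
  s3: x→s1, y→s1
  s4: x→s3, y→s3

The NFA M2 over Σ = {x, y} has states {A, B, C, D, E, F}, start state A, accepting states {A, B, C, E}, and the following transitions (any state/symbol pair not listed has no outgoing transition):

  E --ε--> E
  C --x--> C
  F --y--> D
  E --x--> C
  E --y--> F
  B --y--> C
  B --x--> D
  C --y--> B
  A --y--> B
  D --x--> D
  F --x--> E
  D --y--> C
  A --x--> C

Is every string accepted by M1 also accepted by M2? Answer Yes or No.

Yes

Exploring the product automaton M1 × M2 from the start pair (s0, A), following both machines on each input symbol, reaches 11 state pairs: (s0, A), (s2, C), (s2, B), (s4, C), (s3, B), (s4, D), (s3, C), (s1, D), (s1, C), (s3, D), (s1, B).
M1 accepts in {s2} and M2 accepts in {A, B, C, E}. The reachable pairs whose M1-component is accepting are (s2, C), (s2, B); in each of them the M2-component is accepting too, so the product for L(M1) \ L(M2) (M1-component accepting, M2-component rejecting) has no reachable accepting pair and the difference is empty.
Hence every string in L(M1) is also in L(M2).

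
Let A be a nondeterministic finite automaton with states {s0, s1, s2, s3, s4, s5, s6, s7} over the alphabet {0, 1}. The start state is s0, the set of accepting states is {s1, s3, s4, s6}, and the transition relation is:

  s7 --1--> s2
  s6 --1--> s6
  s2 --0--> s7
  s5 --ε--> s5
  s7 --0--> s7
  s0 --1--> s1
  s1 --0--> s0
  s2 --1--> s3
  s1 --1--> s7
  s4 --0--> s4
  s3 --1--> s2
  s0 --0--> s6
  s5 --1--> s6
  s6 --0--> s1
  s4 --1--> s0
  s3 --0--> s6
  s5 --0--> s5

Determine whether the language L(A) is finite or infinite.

infinite

State s0 is reachable from the start and can reach an accepting state, and it lies on the cycle s0 → s1 → s0.
Traversing that cycle any number of times yields accepted strings of unbounded length, so the language is infinite.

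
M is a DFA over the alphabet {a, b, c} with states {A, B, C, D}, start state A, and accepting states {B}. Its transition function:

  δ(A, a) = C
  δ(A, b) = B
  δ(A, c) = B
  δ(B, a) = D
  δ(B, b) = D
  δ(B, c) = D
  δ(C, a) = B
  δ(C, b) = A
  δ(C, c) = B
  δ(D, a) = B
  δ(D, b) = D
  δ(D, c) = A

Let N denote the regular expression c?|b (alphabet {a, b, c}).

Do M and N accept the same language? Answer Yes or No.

The string aa is accepted by M but rejected by N.
So L(M) ≠ L(N).

No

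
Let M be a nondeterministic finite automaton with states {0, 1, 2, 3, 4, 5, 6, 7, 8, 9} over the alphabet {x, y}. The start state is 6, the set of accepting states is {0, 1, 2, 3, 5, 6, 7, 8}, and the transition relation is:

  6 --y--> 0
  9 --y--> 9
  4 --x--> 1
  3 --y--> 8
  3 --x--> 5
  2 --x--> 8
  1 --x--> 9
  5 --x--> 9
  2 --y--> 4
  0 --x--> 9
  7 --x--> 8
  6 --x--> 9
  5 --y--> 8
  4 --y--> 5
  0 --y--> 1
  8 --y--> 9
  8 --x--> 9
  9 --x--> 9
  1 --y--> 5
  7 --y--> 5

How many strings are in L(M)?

5

The useful subgraph on states {0, 1, 5, 6, 8} is acyclic, so L(M) is finite; the longest accepting path visits 5 useful states, giving maximum string length 4.
Counting accepting paths from 6 by length: 1 of length 0, 1 of length 1, 1 of length 2, 1 of length 3, 1 of length 4. Total 5.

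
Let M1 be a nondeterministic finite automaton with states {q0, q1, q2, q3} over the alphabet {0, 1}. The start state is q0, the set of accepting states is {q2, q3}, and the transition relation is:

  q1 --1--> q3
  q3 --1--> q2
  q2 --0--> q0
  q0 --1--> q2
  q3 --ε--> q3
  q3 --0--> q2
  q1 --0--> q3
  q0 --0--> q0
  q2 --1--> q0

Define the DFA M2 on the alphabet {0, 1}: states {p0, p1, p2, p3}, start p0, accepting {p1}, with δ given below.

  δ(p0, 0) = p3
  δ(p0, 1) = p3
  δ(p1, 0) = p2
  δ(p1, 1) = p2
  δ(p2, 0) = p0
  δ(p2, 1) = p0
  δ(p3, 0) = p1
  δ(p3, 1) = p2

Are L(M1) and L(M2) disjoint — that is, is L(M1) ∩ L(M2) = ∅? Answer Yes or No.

Exploring the product automaton M1 × M2 from the start pair (q0, p0), following both machines on each input symbol, reaches 7 state pairs: (q0, p0), (q0, p3), (q2, p3), (q0, p1), (q2, p2), (q0, p2), (q2, p0).
M1 accepts in {q2, q3} and M2 accepts in {p1}; no reachable pair has both components accepting, so no string drives both machines to acceptance simultaneously and L(M1) ∩ L(M2) = ∅.
So no string is accepted by both, and the intersection is empty.

Yes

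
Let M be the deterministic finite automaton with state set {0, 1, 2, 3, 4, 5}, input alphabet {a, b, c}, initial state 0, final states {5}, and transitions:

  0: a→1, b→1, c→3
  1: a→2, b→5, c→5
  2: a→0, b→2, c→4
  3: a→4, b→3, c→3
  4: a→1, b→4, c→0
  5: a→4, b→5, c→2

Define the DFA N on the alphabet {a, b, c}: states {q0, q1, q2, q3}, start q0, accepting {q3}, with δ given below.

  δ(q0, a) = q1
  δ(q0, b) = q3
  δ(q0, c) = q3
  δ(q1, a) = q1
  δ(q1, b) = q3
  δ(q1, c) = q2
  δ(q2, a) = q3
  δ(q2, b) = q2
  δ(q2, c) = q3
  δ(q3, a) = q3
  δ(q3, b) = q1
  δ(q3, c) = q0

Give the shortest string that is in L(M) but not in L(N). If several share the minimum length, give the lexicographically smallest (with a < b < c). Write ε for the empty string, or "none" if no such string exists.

The string ac is accepted by M but not by N.
No shorter string lies in the difference, and ac is the lexicographically first length-2 string in L(M) \ L(N).

ac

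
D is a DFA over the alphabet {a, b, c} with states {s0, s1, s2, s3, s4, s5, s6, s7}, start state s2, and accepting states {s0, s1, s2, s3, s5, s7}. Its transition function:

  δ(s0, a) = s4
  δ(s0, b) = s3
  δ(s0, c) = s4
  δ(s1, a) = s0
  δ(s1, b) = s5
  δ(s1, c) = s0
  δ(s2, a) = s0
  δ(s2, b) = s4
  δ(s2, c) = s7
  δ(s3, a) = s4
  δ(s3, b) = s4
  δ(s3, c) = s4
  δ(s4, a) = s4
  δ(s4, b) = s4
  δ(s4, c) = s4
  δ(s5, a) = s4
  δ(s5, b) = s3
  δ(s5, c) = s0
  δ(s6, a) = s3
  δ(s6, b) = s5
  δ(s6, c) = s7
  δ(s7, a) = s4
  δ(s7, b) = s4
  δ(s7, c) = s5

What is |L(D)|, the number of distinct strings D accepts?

8

The useful subgraph on states {s0, s2, s3, s5, s7} is acyclic, so L(D) is finite; the longest accepting path visits 5 useful states, giving maximum string length 4.
Counting accepting paths from s2 by length: 1 of length 0, 2 of length 1, 2 of length 2, 2 of length 3, 1 of length 4. Total 8.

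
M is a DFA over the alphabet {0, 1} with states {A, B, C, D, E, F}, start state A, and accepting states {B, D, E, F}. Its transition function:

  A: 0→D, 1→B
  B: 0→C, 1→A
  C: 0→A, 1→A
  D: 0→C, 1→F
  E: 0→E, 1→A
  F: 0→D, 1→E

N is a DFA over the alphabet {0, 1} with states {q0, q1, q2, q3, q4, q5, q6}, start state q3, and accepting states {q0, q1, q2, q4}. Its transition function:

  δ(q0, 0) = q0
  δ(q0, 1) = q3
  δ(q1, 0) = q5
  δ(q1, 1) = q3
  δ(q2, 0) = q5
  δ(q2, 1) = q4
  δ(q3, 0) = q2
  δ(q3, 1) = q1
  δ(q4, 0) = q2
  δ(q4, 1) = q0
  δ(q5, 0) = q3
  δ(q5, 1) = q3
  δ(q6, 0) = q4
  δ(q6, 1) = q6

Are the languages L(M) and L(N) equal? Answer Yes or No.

Exploring the product automaton M × N from the start pair (A, q3), following both machines on each input symbol, reaches 6 state pairs: (A, q3), (D, q2), (B, q1), (C, q5), (F, q4), (E, q0).
M accepts in {B, D, E, F} and N accepts in {q0, q1, q2, q4}. In every reachable pair the two components are either both accepting — (D, q2), (B, q1), (F, q4), (E, q0) — or both non-accepting, so no string is accepted by exactly one of the machines: L(M) \ L(N) and L(N) \ L(M) are both empty.
Hence every string is accepted by M iff it is accepted by N, and the two languages coincide.

Yes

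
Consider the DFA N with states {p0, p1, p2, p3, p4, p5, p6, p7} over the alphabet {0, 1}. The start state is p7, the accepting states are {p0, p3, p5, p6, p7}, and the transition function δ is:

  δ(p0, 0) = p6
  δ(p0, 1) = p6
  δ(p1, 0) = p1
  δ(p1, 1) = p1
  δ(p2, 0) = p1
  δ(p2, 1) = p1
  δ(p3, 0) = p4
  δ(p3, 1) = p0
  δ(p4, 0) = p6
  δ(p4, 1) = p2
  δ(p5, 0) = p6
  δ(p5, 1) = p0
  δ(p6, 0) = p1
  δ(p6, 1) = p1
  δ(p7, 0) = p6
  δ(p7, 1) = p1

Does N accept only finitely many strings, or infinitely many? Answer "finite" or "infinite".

finite

The useful states (reachable from p7 and able to reach an accepting state) are {p6, p7}.
Restricted to these states the transition graph has no cycle, so every accepting path has bounded length and L is finite.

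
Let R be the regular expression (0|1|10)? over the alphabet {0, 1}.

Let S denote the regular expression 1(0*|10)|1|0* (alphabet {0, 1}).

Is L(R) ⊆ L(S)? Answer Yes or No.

Converting the expression R to a DFA (subset construction, then merging equivalent states) gives the minimal DFA with states {r0, r1, r2, r3}, start state r0, accepting states {r0, r1, r2} and transitions r0: 0→r1, 1→r2; r1: 0→r3, 1→r3; r2: 0→r1, 1→r3; r3: 0→r3, 1→r3.
Converting the expression S to a DFA (subset construction, then merging equivalent states) gives the minimal DFA with states {s0, s1, s2, s3, s4, s5}, start state s0, accepting states {s0, s1, s2, s5} and transitions s0: 0→s1, 1→s2; s1: 0→s1, 1→s3; s2: 0→s1, 1→s4; s3: 0→s3, 1→s3; s4: 0→s5, 1→s3; s5: 0→s3, 1→s3.
Exploring the product automaton R × S from the start pair (r0, s0), following both machines on each input symbol, reaches 7 state pairs: (r0, s0), (r1, s1), (r2, s2), (r3, s1), (r3, s3), (r3, s4), (r3, s5).
R accepts in {r0, r1, r2} and S accepts in {s0, s1, s2, s5}. The reachable pairs whose R-component is accepting are (r0, s0), (r1, s1), (r2, s2); in each of them the S-component is accepting too, so the product for L(R) \ L(S) (R-component accepting, S-component rejecting) has no reachable accepting pair and the difference is empty.
Hence every string in L(R) is also in L(S).

Yes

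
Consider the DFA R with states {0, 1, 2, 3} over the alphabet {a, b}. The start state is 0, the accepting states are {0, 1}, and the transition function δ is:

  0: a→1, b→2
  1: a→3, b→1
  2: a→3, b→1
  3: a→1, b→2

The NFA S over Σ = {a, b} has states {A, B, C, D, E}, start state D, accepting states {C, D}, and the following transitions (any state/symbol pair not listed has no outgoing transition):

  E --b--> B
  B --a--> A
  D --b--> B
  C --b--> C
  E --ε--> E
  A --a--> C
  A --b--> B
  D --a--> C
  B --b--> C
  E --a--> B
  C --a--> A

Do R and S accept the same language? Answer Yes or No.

Yes

Exploring the product automaton R × S from the start pair (0, D), following both machines on each input symbol, reaches 4 state pairs: (0, D), (1, C), (2, B), (3, A).
R accepts in {0, 1} and S accepts in {C, D}. In every reachable pair the two components are either both accepting — (0, D), (1, C) — or both non-accepting, so no string is accepted by exactly one of the machines: L(R) \ L(S) and L(S) \ L(R) are both empty.
Hence every string is accepted by R iff it is accepted by S, and the two languages coincide.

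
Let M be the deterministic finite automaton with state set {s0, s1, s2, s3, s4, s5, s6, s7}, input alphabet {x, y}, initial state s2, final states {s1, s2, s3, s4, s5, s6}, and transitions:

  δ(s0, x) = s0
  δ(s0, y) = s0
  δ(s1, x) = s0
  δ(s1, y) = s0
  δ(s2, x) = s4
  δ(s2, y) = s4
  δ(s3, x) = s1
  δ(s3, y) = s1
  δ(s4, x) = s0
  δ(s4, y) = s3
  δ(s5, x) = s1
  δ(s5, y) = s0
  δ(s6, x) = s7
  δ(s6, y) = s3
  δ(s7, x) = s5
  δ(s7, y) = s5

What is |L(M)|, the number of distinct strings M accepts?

The useful subgraph on states {s1, s2, s3, s4} is acyclic, so L(M) is finite; the longest accepting path visits 4 useful states, giving maximum string length 3.
Counting accepting paths from s2 by length: 1 of length 0, 2 of length 1, 2 of length 2, 4 of length 3. Total 9.

9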